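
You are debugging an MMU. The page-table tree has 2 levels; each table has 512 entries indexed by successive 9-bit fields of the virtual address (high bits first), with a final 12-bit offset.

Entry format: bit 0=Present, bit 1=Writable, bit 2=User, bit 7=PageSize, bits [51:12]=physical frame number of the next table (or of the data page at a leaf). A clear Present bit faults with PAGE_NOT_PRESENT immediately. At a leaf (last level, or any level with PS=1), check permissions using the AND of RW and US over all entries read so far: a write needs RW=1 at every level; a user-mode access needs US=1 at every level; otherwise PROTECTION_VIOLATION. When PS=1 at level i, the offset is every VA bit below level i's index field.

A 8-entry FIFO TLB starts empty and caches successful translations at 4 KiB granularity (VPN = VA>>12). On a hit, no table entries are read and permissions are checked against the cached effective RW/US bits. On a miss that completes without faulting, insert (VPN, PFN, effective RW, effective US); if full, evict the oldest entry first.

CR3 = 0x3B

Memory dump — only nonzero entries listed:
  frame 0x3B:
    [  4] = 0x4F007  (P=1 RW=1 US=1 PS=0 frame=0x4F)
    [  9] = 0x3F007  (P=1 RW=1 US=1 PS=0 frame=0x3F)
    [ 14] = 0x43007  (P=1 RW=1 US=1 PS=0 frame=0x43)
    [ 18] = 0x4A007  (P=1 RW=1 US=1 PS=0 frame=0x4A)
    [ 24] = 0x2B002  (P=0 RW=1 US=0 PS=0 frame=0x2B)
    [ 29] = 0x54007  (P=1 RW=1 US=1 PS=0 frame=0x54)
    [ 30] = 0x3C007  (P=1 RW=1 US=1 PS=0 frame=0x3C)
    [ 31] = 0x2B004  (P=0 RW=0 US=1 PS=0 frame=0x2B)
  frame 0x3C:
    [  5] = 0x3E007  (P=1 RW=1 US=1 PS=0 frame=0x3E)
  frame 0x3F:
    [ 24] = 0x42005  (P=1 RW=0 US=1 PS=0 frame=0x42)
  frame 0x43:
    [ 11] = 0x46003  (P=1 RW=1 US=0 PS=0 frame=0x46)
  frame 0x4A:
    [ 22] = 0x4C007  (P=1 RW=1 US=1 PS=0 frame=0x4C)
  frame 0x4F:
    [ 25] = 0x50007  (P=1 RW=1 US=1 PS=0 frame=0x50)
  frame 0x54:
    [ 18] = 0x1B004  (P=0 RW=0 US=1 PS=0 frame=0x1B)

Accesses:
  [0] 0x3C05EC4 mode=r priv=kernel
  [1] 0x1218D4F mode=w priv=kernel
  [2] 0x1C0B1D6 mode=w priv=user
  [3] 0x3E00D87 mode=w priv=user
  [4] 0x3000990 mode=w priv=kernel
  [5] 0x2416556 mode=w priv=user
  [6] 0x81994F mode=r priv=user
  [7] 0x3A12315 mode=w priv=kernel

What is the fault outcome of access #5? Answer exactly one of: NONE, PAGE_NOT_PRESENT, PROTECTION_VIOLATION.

Per-access translation:
#0 VA=0x3C05EC4 (r,kernel):
  lvl0: tbl 0x3B, slot 30 ⇒ 0x3C007 (P1/RW1/US1/PS0)
  lvl1: tbl 0x3C, slot 5 ⇒ 0x3E007 (P1/RW1/US1/PS0)
  → PA=0x3EEC4  (2 entries read)
#1 VA=0x1218D4F (w,kernel):
  lvl0: tbl 0x3B, slot 9 ⇒ 0x3F007 (P1/RW1/US1/PS0)
  lvl1: tbl 0x3F, slot 24 ⇒ 0x42005 (P1/RW0/US1/PS0)
  ✗ PROTECTION_VIOLATION  [2 reads]
#2 VA=0x1C0B1D6 (w,user):
  lvl0: tbl 0x3B, slot 14 ⇒ 0x43007 (P1/RW1/US1/PS0)
  lvl1: tbl 0x43, slot 11 ⇒ 0x46003 (P1/RW1/US0/PS0)
  ✗ PROTECTION_VIOLATION  [2 reads]
#3 VA=0x3E00D87 (w,user):
  lvl0: tbl 0x3B, slot 31 ⇒ 0x2B004 (P0/RW0/US1/PS0)
  ✗ PAGE_NOT_PRESENT  [1 reads]
#4 VA=0x3000990 (w,kernel):
  lvl0: tbl 0x3B, slot 24 ⇒ 0x2B002 (P0/RW1/US0/PS0)
  ✗ PAGE_NOT_PRESENT  [1 reads]
#5 VA=0x2416556 (w,user):
  lvl0: tbl 0x3B, slot 18 ⇒ 0x4A007 (P1/RW1/US1/PS0)
  lvl1: tbl 0x4A, slot 22 ⇒ 0x4C007 (P1/RW1/US1/PS0)
  → PA=0x4C556  (2 entries read)
#6 VA=0x81994F (r,user):
  lvl0: tbl 0x3B, slot 4 ⇒ 0x4F007 (P1/RW1/US1/PS0)
  lvl1: tbl 0x4F, slot 25 ⇒ 0x50007 (P1/RW1/US1/PS0)
  → PA=0x5094F  (2 entries read)
#7 VA=0x3A12315 (w,kernel):
  lvl0: tbl 0x3B, slot 29 ⇒ 0x54007 (P1/RW1/US1/PS0)
  lvl1: tbl 0x54, slot 18 ⇒ 0x1B004 (P0/RW0/US1/PS0)
  ✗ PAGE_NOT_PRESENT  [2 reads]

Access #5 fault: NONE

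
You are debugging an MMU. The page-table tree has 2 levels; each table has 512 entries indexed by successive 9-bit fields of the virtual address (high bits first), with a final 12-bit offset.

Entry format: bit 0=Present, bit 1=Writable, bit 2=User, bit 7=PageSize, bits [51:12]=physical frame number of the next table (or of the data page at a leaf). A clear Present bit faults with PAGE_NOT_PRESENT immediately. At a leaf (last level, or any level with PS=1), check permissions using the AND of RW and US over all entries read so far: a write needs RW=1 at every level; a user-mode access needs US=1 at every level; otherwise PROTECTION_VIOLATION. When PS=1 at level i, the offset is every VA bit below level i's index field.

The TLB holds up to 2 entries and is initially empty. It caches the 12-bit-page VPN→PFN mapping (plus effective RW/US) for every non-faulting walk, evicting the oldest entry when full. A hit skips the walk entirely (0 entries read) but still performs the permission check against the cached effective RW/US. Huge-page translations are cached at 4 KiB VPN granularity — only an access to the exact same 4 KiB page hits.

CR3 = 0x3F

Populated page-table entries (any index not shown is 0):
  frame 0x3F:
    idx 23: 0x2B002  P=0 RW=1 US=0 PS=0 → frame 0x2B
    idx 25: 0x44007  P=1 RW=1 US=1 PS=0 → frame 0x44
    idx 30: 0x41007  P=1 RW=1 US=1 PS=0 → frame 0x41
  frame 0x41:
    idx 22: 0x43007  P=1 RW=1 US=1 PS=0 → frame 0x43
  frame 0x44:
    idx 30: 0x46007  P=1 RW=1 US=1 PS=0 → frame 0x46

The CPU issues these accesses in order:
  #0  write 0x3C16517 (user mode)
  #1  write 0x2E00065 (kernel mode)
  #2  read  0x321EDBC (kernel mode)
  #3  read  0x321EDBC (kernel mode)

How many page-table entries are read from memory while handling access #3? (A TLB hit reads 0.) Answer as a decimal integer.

Walk each access:
#0 VA=0x3C16517 (w,user):
  L0: frame=0x3F idx=30 entry=0x41007 [P=1 RW=1 US=1 PS=0]
  L1: frame=0x41 idx=22 entry=0x43007 [P=1 RW=1 US=1 PS=0]
  ✓ 0x43517  — 2 lookups
#1 VA=0x2E00065 (w,kernel):
  L0: frame=0x3F idx=23 entry=0x2B002 [P=0 RW=1 US=0 PS=0]
  → PAGE_NOT_PRESENT  (1 entries read)
#2 VA=0x321EDBC (r,kernel):
  L0: frame=0x3F idx=25 entry=0x44007 [P=1 RW=1 US=1 PS=0]
  L1: frame=0x44 idx=30 entry=0x46007 [P=1 RW=1 US=1 PS=0]
  ✓ 0x46DBC  — 2 lookups
#3 VA=0x321EDBC (r,kernel):
  TLB hit vpn=0x321E → PA=0x46DBC

Entries read for #3: 0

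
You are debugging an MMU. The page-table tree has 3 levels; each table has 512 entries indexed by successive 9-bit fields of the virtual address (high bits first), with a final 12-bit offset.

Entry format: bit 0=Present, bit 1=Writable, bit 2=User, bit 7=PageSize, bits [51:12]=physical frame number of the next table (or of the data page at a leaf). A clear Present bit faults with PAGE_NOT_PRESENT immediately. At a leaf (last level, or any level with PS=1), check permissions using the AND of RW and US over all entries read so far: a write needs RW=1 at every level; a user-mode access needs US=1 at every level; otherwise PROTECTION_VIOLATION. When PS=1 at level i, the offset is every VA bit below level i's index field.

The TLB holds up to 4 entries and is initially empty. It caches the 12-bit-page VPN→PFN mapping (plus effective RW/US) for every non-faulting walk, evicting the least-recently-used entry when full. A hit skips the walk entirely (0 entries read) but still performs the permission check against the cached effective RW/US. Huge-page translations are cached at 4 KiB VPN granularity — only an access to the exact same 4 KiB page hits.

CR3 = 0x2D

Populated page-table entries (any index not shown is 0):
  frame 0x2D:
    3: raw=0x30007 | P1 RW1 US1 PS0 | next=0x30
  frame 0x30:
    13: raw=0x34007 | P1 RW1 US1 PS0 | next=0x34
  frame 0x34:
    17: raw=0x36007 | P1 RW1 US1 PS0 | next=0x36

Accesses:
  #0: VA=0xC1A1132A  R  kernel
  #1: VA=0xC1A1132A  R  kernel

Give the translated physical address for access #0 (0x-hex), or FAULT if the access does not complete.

Walk each access:
#0 VA=0xC1A1132A (r,kernel):
  [0] read 0x2D idx=3: raw=0x30007 flags P=1 W=1 U=1 S=0
  [1] read 0x30 idx=13: raw=0x34007 flags P=1 W=1 U=1 S=0
  [2] read 0x34 idx=17: raw=0x36007 flags P=1 W=1 U=1 S=0
  → PA=0x3632A  (3 entries read)
#1 VA=0xC1A1132A (r,kernel):
  TLB hit vpn=0xC1A11 → PA=0x3632A

Access #0 PA: 0x3632A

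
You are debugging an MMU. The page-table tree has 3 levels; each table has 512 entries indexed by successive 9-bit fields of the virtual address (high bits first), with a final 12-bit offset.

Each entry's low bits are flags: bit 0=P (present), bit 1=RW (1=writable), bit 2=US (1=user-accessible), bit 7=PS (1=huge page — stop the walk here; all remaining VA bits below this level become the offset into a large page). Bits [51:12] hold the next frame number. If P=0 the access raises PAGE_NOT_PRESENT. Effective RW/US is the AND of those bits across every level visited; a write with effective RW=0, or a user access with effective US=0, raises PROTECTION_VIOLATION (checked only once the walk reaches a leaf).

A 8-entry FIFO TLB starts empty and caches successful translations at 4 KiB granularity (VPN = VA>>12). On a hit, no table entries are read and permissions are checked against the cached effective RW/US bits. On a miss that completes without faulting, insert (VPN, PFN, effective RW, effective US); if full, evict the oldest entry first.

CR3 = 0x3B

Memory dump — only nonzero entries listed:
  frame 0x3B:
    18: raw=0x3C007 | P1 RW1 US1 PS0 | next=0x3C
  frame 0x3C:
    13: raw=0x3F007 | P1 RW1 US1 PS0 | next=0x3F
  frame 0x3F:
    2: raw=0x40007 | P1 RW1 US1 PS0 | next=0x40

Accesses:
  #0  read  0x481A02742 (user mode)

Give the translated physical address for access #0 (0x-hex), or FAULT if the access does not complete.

Per-access translation:
#0 VA=0x481A02742 (r,user):
  L0: frame=0x3B idx=18 entry=0x3C007 [P=1 RW=1 US=1 PS=0]
  L1: frame=0x3C idx=13 entry=0x3F007 [P=1 RW=1 US=1 PS=0]
  L2: frame=0x3F idx=2 entry=0x40007 [P=1 RW=1 US=1 PS=0]
  ⇒ phys 0x40742  [3 reads]

Access #0 PA: 0x40742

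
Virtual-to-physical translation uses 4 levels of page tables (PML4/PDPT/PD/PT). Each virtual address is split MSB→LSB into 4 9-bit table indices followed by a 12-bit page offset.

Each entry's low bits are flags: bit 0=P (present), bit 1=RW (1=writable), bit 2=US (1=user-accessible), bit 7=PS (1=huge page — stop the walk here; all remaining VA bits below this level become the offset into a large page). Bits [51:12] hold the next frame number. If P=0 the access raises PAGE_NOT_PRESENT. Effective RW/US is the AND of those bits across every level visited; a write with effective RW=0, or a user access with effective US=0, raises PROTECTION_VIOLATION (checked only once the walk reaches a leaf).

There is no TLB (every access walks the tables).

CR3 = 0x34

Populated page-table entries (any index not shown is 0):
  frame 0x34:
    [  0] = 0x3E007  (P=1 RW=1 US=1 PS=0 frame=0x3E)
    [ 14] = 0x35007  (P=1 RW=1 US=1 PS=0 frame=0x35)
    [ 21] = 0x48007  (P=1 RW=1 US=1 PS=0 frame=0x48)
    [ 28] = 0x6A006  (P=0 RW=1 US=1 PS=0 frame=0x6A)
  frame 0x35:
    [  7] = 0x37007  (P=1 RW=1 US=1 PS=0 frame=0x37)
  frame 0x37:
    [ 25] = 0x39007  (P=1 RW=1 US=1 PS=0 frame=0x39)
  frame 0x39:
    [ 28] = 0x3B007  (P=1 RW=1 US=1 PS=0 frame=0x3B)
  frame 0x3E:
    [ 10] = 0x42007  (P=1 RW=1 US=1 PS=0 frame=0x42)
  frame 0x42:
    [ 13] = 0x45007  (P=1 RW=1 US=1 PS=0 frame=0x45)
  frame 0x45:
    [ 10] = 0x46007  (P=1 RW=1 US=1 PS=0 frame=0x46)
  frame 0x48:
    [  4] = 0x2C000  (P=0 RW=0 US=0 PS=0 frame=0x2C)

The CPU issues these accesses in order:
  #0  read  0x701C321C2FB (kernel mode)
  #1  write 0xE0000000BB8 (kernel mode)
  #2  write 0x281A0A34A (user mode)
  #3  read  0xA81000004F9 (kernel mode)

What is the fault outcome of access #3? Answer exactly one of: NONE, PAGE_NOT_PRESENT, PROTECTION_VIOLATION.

Trace:
#0 VA=0x701C321C2FB (r,kernel):
  lvl0: tbl 0x34, slot 14 ⇒ 0x35007 (P1/RW1/US1/PS0)
  lvl1: tbl 0x35, slot 7 ⇒ 0x37007 (P1/RW1/US1/PS0)
  lvl2: tbl 0x37, slot 25 ⇒ 0x39007 (P1/RW1/US1/PS0)
  lvl3: tbl 0x39, slot 28 ⇒ 0x3B007 (P1/RW1/US1/PS0)
  → PA=0x3B2FB  (4 entries read)
#1 VA=0xE0000000BB8 (w,kernel):
  lvl0: tbl 0x34, slot 28 ⇒ 0x6A006 (P0/RW1/US1/PS0)
  ⇒ fault: PAGE_NOT_PRESENT  — 1 lookups
#2 VA=0x281A0A34A (w,user):
  lvl0: tbl 0x34, slot 0 ⇒ 0x3E007 (P1/RW1/US1/PS0)
  lvl1: tbl 0x3E, slot 10 ⇒ 0x42007 (P1/RW1/US1/PS0)
  lvl2: tbl 0x42, slot 13 ⇒ 0x45007 (P1/RW1/US1/PS0)
  lvl3: tbl 0x45, slot 10 ⇒ 0x46007 (P1/RW1/US1/PS0)
  → PA=0x4634A  (4 entries read)
#3 VA=0xA81000004F9 (r,kernel):
  lvl0: tbl 0x34, slot 21 ⇒ 0x48007 (P1/RW1/US1/PS0)
  lvl1: tbl 0x48, slot 4 ⇒ 0x2C000 (P0/RW0/US0/PS0)
  ⇒ fault: PAGE_NOT_PRESENT  — 2 lookups

Access #3 fault: PAGE_NOT_PRESENT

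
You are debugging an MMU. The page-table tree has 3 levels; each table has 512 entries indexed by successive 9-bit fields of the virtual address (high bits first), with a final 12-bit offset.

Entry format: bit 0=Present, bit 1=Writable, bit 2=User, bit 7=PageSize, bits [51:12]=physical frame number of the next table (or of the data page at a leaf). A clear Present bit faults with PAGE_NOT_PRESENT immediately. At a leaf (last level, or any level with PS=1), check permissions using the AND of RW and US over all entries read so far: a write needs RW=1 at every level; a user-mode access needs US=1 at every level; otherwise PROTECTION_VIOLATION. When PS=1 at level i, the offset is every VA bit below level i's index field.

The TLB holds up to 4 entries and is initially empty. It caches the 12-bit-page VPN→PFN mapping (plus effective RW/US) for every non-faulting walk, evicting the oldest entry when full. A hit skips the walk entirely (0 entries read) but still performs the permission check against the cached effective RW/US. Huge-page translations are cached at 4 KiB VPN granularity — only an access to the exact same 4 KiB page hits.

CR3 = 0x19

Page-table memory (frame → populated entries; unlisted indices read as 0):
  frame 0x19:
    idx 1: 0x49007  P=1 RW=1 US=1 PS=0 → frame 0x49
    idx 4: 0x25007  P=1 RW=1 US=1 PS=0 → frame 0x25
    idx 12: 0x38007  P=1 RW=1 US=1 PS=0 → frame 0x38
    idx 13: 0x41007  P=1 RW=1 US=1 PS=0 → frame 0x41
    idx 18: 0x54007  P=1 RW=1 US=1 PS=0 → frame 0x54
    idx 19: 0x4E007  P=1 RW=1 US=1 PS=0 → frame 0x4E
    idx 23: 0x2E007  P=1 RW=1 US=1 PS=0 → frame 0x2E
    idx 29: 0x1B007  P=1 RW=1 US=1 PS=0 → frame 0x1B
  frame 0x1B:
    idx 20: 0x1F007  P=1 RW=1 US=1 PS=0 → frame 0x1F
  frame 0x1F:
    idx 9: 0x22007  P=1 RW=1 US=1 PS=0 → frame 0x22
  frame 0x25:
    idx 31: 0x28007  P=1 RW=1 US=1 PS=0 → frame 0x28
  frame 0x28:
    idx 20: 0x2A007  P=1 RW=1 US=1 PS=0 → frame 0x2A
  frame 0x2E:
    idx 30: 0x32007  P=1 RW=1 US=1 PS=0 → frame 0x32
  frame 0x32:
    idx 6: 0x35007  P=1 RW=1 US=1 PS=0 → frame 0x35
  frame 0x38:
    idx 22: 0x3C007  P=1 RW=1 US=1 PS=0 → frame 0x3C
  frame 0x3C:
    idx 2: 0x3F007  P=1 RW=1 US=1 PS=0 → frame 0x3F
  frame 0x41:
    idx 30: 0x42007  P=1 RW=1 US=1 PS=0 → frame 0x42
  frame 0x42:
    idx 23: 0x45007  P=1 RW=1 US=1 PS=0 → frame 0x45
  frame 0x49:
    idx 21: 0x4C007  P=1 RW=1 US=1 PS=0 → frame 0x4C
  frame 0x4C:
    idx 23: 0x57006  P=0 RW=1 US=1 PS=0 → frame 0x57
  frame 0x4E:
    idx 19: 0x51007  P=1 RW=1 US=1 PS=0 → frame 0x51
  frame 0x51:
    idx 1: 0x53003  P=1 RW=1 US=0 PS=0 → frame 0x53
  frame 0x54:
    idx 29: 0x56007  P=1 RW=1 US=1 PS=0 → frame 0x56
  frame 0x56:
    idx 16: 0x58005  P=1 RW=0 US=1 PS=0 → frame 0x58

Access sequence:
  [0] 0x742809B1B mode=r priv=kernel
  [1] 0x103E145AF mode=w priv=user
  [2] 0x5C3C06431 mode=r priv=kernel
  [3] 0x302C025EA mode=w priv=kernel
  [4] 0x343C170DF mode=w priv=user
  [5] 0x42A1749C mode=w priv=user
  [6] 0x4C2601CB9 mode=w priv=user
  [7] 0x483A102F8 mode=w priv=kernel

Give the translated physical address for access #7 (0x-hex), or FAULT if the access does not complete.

Walk each access:
#0 VA=0x742809B1B (r,kernel):
  lvl0: tbl 0x19, slot 29 ⇒ 0x1B007 (P1/RW1/US1/PS0)
  lvl1: tbl 0x1B, slot 20 ⇒ 0x1F007 (P1/RW1/US1/PS0)
  lvl2: tbl 0x1F, slot 9 ⇒ 0x22007 (P1/RW1/US1/PS0)
  ✓ 0x22B1B  — 3 lookups
#1 VA=0x103E145AF (w,user):
  lvl0: tbl 0x19, slot 4 ⇒ 0x25007 (P1/RW1/US1/PS0)
  lvl1: tbl 0x25, slot 31 ⇒ 0x28007 (P1/RW1/US1/PS0)
  lvl2: tbl 0x28, slot 20 ⇒ 0x2A007 (P1/RW1/US1/PS0)
  ✓ 0x2A5AF  — 3 lookups
#2 VA=0x5C3C06431 (r,kernel):
  lvl0: tbl 0x19, slot 23 ⇒ 0x2E007 (P1/RW1/US1/PS0)
  lvl1: tbl 0x2E, slot 30 ⇒ 0x32007 (P1/RW1/US1/PS0)
  lvl2: tbl 0x32, slot 6 ⇒ 0x35007 (P1/RW1/US1/PS0)
  ✓ 0x35431  — 3 lookups
#3 VA=0x302C025EA (w,kernel):
  lvl0: tbl 0x19, slot 12 ⇒ 0x38007 (P1/RW1/US1/PS0)
  lvl1: tbl 0x38, slot 22 ⇒ 0x3C007 (P1/RW1/US1/PS0)
  lvl2: tbl 0x3C, slot 2 ⇒ 0x3F007 (P1/RW1/US1/PS0)
  ✓ 0x3F5EA  — 3 lookups
#4 VA=0x343C170DF (w,user):
  lvl0: tbl 0x19, slot 13 ⇒ 0x41007 (P1/RW1/US1/PS0)
  lvl1: tbl 0x41, slot 30 ⇒ 0x42007 (P1/RW1/US1/PS0)
  lvl2: tbl 0x42, slot 23 ⇒ 0x45007 (P1/RW1/US1/PS0)
  ✓ 0x450DF  — 3 lookups
#5 VA=0x42A1749C (w,user):
  lvl0: tbl 0x19, slot 1 ⇒ 0x49007 (P1/RW1/US1/PS0)
  lvl1: tbl 0x49, slot 21 ⇒ 0x4C007 (P1/RW1/US1/PS0)
  lvl2: tbl 0x4C, slot 23 ⇒ 0x57006 (P0/RW1/US1/PS0)
  ✗ PAGE_NOT_PRESENT  [3 reads]
#6 VA=0x4C2601CB9 (w,user):
  lvl0: tbl 0x19, slot 19 ⇒ 0x4E007 (P1/RW1/US1/PS0)
  lvl1: tbl 0x4E, slot 19 ⇒ 0x51007 (P1/RW1/US1/PS0)
  lvl2: tbl 0x51, slot 1 ⇒ 0x53003 (P1/RW1/US0/PS0)
  ✗ PROTECTION_VIOLATION  [3 reads]
#7 VA=0x483A102F8 (w,kernel):
  lvl0: tbl 0x19, slot 18 ⇒ 0x54007 (P1/RW1/US1/PS0)
  lvl1: tbl 0x54, slot 29 ⇒ 0x56007 (P1/RW1/US1/PS0)
  lvl2: tbl 0x56, slot 16 ⇒ 0x58005 (P1/RW0/US1/PS0)
  ✗ PROTECTION_VIOLATION  [3 reads]

Access #7 PA: FAULT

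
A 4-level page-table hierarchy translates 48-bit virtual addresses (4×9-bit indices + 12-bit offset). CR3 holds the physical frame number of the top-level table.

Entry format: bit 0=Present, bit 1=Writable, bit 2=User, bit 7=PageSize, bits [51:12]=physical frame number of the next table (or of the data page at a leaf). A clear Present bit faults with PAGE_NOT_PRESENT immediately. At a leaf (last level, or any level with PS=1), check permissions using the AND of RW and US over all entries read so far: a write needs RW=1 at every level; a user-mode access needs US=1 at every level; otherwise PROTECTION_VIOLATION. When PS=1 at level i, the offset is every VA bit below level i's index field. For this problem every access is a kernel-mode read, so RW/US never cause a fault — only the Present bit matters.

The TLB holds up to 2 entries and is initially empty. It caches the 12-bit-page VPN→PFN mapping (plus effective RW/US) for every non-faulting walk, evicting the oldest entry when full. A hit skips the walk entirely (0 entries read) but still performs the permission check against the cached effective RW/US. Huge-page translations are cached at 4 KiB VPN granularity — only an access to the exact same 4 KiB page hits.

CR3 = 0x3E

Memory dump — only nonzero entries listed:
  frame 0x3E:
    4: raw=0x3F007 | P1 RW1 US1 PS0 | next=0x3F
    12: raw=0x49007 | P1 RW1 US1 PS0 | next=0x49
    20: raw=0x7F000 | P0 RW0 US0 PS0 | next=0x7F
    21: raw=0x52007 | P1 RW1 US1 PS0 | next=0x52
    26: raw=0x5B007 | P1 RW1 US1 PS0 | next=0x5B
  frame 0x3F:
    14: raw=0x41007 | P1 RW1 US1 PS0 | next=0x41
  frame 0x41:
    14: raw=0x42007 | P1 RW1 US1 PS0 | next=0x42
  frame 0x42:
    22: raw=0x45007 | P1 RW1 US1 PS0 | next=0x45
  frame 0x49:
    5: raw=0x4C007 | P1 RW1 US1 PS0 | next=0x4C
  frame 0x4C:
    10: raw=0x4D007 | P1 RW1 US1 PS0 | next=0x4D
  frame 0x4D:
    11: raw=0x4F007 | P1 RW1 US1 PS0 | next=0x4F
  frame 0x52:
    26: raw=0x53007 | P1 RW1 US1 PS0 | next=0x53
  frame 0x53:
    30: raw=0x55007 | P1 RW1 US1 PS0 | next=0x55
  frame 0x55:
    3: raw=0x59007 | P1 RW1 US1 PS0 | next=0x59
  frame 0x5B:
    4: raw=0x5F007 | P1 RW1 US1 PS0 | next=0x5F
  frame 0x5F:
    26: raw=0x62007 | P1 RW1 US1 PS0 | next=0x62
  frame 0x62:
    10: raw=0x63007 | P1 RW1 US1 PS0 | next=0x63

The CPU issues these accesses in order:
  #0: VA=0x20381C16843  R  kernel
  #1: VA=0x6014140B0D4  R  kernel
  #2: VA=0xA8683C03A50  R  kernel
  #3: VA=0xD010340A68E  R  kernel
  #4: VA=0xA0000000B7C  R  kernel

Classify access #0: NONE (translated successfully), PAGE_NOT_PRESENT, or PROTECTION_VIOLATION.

Per-access translation:
#0 VA=0x20381C16843 (r,kernel):
  L0: frame=0x3E idx=4 entry=0x3F007 [P=1 RW=1 US=1 PS=0]
  L1: frame=0x3F idx=14 entry=0x41007 [P=1 RW=1 US=1 PS=0]
  L2: frame=0x41 idx=14 entry=0x42007 [P=1 RW=1 US=1 PS=0]
  L3: frame=0x42 idx=22 entry=0x45007 [P=1 RW=1 US=1 PS=0]
  ✓ 0x45843  — 4 lookups
#1 VA=0x6014140B0D4 (r,kernel):
  L0: frame=0x3E idx=12 entry=0x49007 [P=1 RW=1 US=1 PS=0]
  L1: frame=0x49 idx=5 entry=0x4C007 [P=1 RW=1 US=1 PS=0]
  L2: frame=0x4C idx=10 entry=0x4D007 [P=1 RW=1 US=1 PS=0]
  L3: frame=0x4D idx=11 entry=0x4F007 [P=1 RW=1 US=1 PS=0]
  ✓ 0x4F0D4  — 4 lookups
#2 VA=0xA8683C03A50 (r,kernel):
  L0: frame=0x3E idx=21 entry=0x52007 [P=1 RW=1 US=1 PS=0]
  L1: frame=0x52 idx=26 entry=0x53007 [P=1 RW=1 US=1 PS=0]
  L2: frame=0x53 idx=30 entry=0x55007 [P=1 RW=1 US=1 PS=0]
  L3: frame=0x55 idx=3 entry=0x59007 [P=1 RW=1 US=1 PS=0]
  ✓ 0x59A50  — 4 lookups
#3 VA=0xD010340A68E (r,kernel):
  L0: frame=0x3E idx=26 entry=0x5B007 [P=1 RW=1 US=1 PS=0]
  L1: frame=0x5B idx=4 entry=0x5F007 [P=1 RW=1 US=1 PS=0]
  L2: frame=0x5F idx=26 entry=0x62007 [P=1 RW=1 US=1 PS=0]
  L3: frame=0x62 idx=10 entry=0x63007 [P=1 RW=1 US=1 PS=0]
  ✓ 0x6368E  — 4 lookups
#4 VA=0xA0000000B7C (r,kernel):
  L0: frame=0x3E idx=20 entry=0x7F000 [P=0 RW=0 US=0 PS=0]
  ✗ PAGE_NOT_PRESENT  [1 reads]

Access #0 fault: NONE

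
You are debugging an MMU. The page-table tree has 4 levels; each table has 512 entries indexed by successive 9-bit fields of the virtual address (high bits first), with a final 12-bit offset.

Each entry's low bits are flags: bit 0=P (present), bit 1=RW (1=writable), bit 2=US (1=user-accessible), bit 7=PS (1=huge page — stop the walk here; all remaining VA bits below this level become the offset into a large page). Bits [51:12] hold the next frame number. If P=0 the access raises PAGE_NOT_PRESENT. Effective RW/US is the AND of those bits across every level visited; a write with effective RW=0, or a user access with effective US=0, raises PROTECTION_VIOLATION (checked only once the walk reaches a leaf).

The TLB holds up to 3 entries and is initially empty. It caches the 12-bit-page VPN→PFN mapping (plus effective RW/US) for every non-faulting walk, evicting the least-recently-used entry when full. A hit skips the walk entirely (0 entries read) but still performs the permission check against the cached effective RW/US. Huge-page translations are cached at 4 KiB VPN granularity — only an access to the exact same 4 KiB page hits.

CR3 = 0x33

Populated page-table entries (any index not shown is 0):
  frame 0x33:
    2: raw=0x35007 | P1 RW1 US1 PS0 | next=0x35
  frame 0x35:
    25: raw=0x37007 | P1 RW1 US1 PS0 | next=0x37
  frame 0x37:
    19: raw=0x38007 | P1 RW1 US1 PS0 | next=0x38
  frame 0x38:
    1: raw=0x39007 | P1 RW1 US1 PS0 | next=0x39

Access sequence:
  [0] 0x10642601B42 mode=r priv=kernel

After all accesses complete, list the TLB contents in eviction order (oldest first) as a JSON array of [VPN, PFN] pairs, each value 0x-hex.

Walk each access:
#0 VA=0x10642601B42 (r,kernel):
  L0 @0x33[2] → 0x35007  P=1,RW=1,US=1,PS=0
  L1 @0x35[25] → 0x37007  P=1,RW=1,US=1,PS=0
  L2 @0x37[19] → 0x38007  P=1,RW=1,US=1,PS=0
  L3 @0x38[1] → 0x39007  P=1,RW=1,US=1,PS=0
  ⇒ phys 0x39B42  [4 reads]

TLB: [["0x10642601", "0x39"]]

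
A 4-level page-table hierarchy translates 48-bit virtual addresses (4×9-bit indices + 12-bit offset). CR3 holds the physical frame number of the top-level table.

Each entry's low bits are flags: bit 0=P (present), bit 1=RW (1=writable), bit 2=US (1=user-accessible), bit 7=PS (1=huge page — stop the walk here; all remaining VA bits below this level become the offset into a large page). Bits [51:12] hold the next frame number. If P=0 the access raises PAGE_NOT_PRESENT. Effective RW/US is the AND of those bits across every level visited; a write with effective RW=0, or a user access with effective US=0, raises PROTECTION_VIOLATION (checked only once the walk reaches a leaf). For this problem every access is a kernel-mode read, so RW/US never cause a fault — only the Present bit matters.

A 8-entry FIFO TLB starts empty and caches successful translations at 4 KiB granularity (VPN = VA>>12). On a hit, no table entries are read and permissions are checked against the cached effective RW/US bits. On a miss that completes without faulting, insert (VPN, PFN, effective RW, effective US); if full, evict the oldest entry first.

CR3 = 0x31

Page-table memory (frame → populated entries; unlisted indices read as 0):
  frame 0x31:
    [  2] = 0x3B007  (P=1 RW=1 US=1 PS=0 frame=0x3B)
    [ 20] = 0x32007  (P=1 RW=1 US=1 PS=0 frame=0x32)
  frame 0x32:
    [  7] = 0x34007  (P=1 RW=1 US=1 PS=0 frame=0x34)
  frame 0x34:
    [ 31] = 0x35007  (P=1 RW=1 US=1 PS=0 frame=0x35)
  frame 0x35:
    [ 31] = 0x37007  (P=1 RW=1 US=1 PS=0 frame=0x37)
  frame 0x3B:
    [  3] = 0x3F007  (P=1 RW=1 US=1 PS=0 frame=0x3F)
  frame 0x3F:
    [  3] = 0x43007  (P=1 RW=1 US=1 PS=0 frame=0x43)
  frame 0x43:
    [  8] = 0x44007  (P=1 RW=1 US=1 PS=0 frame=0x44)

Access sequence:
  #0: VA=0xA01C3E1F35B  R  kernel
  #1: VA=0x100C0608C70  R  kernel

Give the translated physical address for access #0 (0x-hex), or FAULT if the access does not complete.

Trace:
#0 VA=0xA01C3E1F35B (r,kernel):
  L0: frame=0x31 idx=20 entry=0x32007 [P=1 RW=1 US=1 PS=0]
  L1: frame=0x32 idx=7 entry=0x34007 [P=1 RW=1 US=1 PS=0]
  L2: frame=0x34 idx=31 entry=0x35007 [P=1 RW=1 US=1 PS=0]
  L3: frame=0x35 idx=31 entry=0x37007 [P=1 RW=1 US=1 PS=0]
  ⇒ phys 0x3735B  [4 reads]
#1 VA=0x100C0608C70 (r,kernel):
  L0: frame=0x31 idx=2 entry=0x3B007 [P=1 RW=1 US=1 PS=0]
  L1: frame=0x3B idx=3 entry=0x3F007 [P=1 RW=1 US=1 PS=0]
  L2: frame=0x3F idx=3 entry=0x43007 [P=1 RW=1 US=1 PS=0]
  L3: frame=0x43 idx=8 entry=0x44007 [P=1 RW=1 US=1 PS=0]
  ⇒ phys 0x44C70  [4 reads]

Access #0 PA: 0x3735B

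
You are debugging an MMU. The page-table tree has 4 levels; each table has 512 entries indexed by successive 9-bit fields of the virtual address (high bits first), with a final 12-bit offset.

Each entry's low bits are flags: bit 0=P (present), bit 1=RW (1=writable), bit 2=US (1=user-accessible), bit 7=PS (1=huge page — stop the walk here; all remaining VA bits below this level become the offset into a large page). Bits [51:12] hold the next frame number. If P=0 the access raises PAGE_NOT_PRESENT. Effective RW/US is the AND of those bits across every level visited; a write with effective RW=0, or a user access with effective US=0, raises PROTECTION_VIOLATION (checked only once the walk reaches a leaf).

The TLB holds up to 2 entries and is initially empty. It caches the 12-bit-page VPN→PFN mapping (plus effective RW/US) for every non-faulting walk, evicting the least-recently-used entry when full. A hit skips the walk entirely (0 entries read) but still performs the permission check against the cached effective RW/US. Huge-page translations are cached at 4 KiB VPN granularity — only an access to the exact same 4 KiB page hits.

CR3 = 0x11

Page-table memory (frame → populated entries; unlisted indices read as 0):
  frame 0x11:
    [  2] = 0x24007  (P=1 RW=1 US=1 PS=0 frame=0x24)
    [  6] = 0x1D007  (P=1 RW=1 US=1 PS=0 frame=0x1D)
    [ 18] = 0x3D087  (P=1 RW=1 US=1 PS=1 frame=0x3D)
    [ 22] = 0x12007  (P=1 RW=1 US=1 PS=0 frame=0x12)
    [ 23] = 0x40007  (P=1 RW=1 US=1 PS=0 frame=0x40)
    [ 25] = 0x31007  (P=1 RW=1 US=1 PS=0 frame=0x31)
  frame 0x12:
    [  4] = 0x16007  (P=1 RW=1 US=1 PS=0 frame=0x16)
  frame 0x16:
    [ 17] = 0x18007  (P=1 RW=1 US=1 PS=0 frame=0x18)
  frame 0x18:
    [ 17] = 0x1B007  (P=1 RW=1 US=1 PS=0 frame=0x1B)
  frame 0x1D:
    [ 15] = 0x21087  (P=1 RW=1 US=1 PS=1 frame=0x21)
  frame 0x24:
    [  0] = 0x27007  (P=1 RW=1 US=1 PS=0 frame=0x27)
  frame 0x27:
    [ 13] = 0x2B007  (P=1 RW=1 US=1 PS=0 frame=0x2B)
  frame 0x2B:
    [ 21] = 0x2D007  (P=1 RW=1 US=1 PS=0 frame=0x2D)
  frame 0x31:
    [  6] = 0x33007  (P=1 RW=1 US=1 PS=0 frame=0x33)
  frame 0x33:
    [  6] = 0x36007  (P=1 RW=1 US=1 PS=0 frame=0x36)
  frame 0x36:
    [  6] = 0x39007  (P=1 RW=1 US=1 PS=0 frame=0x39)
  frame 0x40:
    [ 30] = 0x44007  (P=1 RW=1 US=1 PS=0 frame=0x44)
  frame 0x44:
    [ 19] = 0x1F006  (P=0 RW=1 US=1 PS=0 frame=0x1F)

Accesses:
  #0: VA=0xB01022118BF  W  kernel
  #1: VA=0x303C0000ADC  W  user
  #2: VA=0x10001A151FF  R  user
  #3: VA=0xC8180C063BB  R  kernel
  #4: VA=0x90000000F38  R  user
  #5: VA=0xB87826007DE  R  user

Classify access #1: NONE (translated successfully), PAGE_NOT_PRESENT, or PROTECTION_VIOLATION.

Per-access translation:
#0 VA=0xB01022118BF (w,kernel):
  L0 @0x11[22] → 0x12007  P=1,RW=1,US=1,PS=0
  L1 @0x12[4] → 0x16007  P=1,RW=1,US=1,PS=0
  L2 @0x16[17] → 0x18007  P=1,RW=1,US=1,PS=0
  L3 @0x18[17] → 0x1B007  P=1,RW=1,US=1,PS=0
  ✓ 0x1B8BF  — 4 lookups
#1 VA=0x303C0000ADC (w,user):
  L0 @0x11[6] → 0x1D007  P=1,RW=1,US=1,PS=0
  L1 @0x1D[15] → 0x21087  P=1,RW=1,US=1,PS=1
  ✓ 0x21ADC (huge @L1)  — 2 lookups
#2 VA=0x10001A151FF (r,user):
  L0 @0x11[2] → 0x24007  P=1,RW=1,US=1,PS=0
  L1 @0x24[0] → 0x27007  P=1,RW=1,US=1,PS=0
  L2 @0x27[13] → 0x2B007  P=1,RW=1,US=1,PS=0
  L3 @0x2B[21] → 0x2D007  P=1,RW=1,US=1,PS=0
  ✓ 0x2D1FF  — 4 lookups
#3 VA=0xC8180C063BB (r,kernel):
  L0 @0x11[25] → 0x31007  P=1,RW=1,US=1,PS=0
  L1 @0x31[6] → 0x33007  P=1,RW=1,US=1,PS=0
  L2 @0x33[6] → 0x36007  P=1,RW=1,US=1,PS=0
  L3 @0x36[6] → 0x39007  P=1,RW=1,US=1,PS=0
  ✓ 0x393BB  — 4 lookups
#4 VA=0x90000000F38 (r,user):
  L0 @0x11[18] → 0x3D087  P=1,RW=1,US=1,PS=1
  ✓ 0x3DF38 (huge @L0)  — 1 lookups
#5 VA=0xB87826007DE (r,user):
  L0 @0x11[23] → 0x40007  P=1,RW=1,US=1,PS=0
  L1 @0x40[30] → 0x44007  P=1,RW=1,US=1,PS=0
  L2 @0x44[19] → 0x1F006  P=0,RW=1,US=1,PS=0
  ✗ PAGE_NOT_PRESENT  [3 reads]

Access #1 fault: NONE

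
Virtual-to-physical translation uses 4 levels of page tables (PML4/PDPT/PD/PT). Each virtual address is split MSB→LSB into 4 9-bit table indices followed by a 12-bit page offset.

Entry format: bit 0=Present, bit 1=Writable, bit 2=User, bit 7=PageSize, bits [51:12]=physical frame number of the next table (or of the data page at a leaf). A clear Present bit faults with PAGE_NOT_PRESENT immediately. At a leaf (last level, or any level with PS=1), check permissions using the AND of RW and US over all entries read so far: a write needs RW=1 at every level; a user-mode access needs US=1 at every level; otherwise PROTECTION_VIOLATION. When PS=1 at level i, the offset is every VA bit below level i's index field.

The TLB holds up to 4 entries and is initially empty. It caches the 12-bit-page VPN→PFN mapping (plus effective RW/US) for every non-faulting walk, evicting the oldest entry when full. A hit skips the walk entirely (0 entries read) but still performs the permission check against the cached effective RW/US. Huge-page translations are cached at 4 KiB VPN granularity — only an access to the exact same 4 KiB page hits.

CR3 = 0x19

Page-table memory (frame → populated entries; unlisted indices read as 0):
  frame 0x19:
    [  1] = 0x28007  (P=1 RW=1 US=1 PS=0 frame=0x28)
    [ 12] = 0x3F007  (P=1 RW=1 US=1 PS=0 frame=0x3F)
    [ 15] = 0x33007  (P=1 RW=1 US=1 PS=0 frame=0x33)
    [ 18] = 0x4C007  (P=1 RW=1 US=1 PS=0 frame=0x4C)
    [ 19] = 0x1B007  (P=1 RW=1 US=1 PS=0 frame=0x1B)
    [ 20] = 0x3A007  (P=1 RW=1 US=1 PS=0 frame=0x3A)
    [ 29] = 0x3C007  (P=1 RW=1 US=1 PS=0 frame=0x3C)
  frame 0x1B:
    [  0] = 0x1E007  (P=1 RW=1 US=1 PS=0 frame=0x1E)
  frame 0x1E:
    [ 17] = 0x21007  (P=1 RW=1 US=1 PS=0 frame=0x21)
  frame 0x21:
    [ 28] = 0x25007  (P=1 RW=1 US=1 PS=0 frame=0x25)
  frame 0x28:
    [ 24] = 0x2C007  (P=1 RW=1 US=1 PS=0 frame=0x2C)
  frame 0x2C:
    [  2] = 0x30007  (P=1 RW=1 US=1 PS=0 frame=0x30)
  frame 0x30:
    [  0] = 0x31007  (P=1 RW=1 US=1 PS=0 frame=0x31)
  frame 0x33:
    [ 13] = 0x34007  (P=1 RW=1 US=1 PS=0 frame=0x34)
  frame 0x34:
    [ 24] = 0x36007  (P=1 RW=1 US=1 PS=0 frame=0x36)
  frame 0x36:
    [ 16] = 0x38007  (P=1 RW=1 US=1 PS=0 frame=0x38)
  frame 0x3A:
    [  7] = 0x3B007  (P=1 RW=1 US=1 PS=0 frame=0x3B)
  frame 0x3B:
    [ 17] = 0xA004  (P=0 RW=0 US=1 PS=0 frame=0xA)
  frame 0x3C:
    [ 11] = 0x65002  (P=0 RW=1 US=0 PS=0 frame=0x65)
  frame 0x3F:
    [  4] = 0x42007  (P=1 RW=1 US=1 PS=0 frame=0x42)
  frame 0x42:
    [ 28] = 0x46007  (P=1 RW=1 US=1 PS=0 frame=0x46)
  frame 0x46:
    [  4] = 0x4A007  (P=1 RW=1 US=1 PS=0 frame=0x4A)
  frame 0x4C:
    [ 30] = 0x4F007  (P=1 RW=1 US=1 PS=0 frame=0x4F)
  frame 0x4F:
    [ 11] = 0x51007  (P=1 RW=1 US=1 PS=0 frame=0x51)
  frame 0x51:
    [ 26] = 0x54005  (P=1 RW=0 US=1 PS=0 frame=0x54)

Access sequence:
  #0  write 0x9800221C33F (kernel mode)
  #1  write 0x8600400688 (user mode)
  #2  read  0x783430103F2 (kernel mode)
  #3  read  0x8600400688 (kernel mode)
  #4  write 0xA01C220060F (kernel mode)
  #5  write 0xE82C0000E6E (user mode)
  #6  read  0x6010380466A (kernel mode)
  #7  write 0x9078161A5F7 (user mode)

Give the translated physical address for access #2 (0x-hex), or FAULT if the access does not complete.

Walk each access:
#0 VA=0x9800221C33F (w,kernel):
  L0 @0x19[19] → 0x1B007  P=1,RW=1,US=1,PS=0
  L1 @0x1B[0] → 0x1E007  P=1,RW=1,US=1,PS=0
  L2 @0x1E[17] → 0x21007  P=1,RW=1,US=1,PS=0
  L3 @0x21[28] → 0x25007  P=1,RW=1,US=1,PS=0
  ⇒ phys 0x2533F  [4 reads]
#1 VA=0x8600400688 (w,user):
  L0 @0x19[1] → 0x28007  P=1,RW=1,US=1,PS=0
  L1 @0x28[24] → 0x2C007  P=1,RW=1,US=1,PS=0
  L2 @0x2C[2] → 0x30007  P=1,RW=1,US=1,PS=0
  L3 @0x30[0] → 0x31007  P=1,RW=1,US=1,PS=0
  ⇒ phys 0x31688  [4 reads]
#2 VA=0x783430103F2 (r,kernel):
  L0 @0x19[15] → 0x33007  P=1,RW=1,US=1,PS=0
  L1 @0x33[13] → 0x34007  P=1,RW=1,US=1,PS=0
  L2 @0x34[24] → 0x36007  P=1,RW=1,US=1,PS=0
  L3 @0x36[16] → 0x38007  P=1,RW=1,US=1,PS=0
  ⇒ phys 0x383F2  [4 reads]
#3 VA=0x8600400688 (r,kernel):
  TLB hit vpn=0x8600400 → PA=0x31688
#4 VA=0xA01C220060F (w,kernel):
  L0 @0x19[20] → 0x3A007  P=1,RW=1,US=1,PS=0
  L1 @0x3A[7] → 0x3B007  P=1,RW=1,US=1,PS=0
  L2 @0x3B[17] → 0xA004  P=0,RW=0,US=1,PS=0
  ✗ PAGE_NOT_PRESENT  [3 reads]
#5 VA=0xE82C0000E6E (w,user):
  L0 @0x19[29] → 0x3C007  P=1,RW=1,US=1,PS=0
  L1 @0x3C[11] → 0x65002  P=0,RW=1,US=0,PS=0
  ✗ PAGE_NOT_PRESENT  [2 reads]
#6 VA=0x6010380466A (r,kernel):
  L0 @0x19[12] → 0x3F007  P=1,RW=1,US=1,PS=0
  L1 @0x3F[4] → 0x42007  P=1,RW=1,US=1,PS=0
  L2 @0x42[28] → 0x46007  P=1,RW=1,US=1,PS=0
  L3 @0x46[4] → 0x4A007  P=1,RW=1,US=1,PS=0
  ⇒ phys 0x4A66A  [4 reads]
#7 VA=0x9078161A5F7 (w,user):
  L0 @0x19[18] → 0x4C007  P=1,RW=1,US=1,PS=0
  L1 @0x4C[30] → 0x4F007  P=1,RW=1,US=1,PS=0
  L2 @0x4F[11] → 0x51007  P=1,RW=1,US=1,PS=0
  L3 @0x51[26] → 0x54005  P=1,RW=0,US=1,PS=0
  ✗ PROTECTION_VIOLATION  [4 reads]

Access #2 PA: 0x383F2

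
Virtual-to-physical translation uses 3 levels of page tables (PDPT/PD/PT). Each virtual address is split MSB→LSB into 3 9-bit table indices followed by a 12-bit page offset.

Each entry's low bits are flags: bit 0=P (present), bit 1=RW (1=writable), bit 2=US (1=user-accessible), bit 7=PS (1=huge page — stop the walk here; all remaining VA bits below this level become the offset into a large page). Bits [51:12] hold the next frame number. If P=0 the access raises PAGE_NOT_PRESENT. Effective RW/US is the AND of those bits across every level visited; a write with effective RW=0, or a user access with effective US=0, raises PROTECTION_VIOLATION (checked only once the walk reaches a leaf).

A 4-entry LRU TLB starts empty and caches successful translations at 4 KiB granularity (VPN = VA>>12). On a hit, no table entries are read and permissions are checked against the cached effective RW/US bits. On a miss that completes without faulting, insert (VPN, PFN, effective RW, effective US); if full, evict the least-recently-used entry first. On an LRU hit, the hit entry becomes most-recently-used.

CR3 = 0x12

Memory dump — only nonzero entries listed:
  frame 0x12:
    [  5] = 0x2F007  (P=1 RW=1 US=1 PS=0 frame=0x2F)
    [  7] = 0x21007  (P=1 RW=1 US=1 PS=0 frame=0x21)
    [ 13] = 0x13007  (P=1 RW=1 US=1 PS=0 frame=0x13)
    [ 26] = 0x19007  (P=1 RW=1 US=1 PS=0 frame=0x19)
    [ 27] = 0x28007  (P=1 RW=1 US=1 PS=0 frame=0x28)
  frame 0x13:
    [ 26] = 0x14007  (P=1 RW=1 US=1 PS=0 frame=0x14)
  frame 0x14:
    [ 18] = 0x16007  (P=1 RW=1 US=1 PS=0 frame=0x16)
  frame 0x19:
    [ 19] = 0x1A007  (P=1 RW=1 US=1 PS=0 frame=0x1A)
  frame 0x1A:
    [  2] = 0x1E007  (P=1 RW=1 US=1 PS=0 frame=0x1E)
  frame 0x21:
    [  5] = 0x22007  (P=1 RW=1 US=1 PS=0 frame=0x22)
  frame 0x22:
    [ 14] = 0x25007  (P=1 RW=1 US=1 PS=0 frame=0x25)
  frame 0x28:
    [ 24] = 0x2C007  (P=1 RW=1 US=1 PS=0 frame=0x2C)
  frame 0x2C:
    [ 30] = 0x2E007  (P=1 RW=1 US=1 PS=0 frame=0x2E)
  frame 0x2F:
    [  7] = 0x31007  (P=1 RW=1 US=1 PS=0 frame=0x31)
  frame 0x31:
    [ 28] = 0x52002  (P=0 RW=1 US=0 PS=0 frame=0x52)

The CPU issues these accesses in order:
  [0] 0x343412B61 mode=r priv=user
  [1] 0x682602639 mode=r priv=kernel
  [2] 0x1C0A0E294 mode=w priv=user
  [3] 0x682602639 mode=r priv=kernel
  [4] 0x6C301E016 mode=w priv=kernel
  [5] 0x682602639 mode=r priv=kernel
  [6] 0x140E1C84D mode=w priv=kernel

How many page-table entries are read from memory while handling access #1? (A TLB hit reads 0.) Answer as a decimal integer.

Walk each access:
#0 VA=0x343412B61 (r,user):
  lvl0: tbl 0x12, slot 13 ⇒ 0x13007 (P1/RW1/US1/PS0)
  lvl1: tbl 0x13, slot 26 ⇒ 0x14007 (P1/RW1/US1/PS0)
  lvl2: tbl 0x14, slot 18 ⇒ 0x16007 (P1/RW1/US1/PS0)
  ✓ 0x16B61  — 3 lookups
#1 VA=0x682602639 (r,kernel):
  lvl0: tbl 0x12, slot 26 ⇒ 0x19007 (P1/RW1/US1/PS0)
  lvl1: tbl 0x19, slot 19 ⇒ 0x1A007 (P1/RW1/US1/PS0)
  lvl2: tbl 0x1A, slot 2 ⇒ 0x1E007 (P1/RW1/US1/PS0)
  ✓ 0x1E639  — 3 lookups
#2 VA=0x1C0A0E294 (w,user):
  lvl0: tbl 0x12, slot 7 ⇒ 0x21007 (P1/RW1/US1/PS0)
  lvl1: tbl 0x21, slot 5 ⇒ 0x22007 (P1/RW1/US1/PS0)
  lvl2: tbl 0x22, slot 14 ⇒ 0x25007 (P1/RW1/US1/PS0)
  ✓ 0x25294  — 3 lookups
#3 VA=0x682602639 (r,kernel):
  TLB hit vpn=0x682602 → PA=0x1E639
#4 VA=0x6C301E016 (w,kernel):
  lvl0: tbl 0x12, slot 27 ⇒ 0x28007 (P1/RW1/US1/PS0)
  lvl1: tbl 0x28, slot 24 ⇒ 0x2C007 (P1/RW1/US1/PS0)
  lvl2: tbl 0x2C, slot 30 ⇒ 0x2E007 (P1/RW1/US1/PS0)
  ✓ 0x2E016  — 3 lookups
#5 VA=0x682602639 (r,kernel):
  TLB hit vpn=0x682602 → PA=0x1E639
#6 VA=0x140E1C84D (w,kernel):
  lvl0: tbl 0x12, slot 5 ⇒ 0x2F007 (P1/RW1/US1/PS0)
  lvl1: tbl 0x2F, slot 7 ⇒ 0x31007 (P1/RW1/US1/PS0)
  lvl2: tbl 0x31, slot 28 ⇒ 0x52002 (P0/RW1/US0/PS0)
  ✗ PAGE_NOT_PRESENT  [3 reads]

Entries read for #1: 3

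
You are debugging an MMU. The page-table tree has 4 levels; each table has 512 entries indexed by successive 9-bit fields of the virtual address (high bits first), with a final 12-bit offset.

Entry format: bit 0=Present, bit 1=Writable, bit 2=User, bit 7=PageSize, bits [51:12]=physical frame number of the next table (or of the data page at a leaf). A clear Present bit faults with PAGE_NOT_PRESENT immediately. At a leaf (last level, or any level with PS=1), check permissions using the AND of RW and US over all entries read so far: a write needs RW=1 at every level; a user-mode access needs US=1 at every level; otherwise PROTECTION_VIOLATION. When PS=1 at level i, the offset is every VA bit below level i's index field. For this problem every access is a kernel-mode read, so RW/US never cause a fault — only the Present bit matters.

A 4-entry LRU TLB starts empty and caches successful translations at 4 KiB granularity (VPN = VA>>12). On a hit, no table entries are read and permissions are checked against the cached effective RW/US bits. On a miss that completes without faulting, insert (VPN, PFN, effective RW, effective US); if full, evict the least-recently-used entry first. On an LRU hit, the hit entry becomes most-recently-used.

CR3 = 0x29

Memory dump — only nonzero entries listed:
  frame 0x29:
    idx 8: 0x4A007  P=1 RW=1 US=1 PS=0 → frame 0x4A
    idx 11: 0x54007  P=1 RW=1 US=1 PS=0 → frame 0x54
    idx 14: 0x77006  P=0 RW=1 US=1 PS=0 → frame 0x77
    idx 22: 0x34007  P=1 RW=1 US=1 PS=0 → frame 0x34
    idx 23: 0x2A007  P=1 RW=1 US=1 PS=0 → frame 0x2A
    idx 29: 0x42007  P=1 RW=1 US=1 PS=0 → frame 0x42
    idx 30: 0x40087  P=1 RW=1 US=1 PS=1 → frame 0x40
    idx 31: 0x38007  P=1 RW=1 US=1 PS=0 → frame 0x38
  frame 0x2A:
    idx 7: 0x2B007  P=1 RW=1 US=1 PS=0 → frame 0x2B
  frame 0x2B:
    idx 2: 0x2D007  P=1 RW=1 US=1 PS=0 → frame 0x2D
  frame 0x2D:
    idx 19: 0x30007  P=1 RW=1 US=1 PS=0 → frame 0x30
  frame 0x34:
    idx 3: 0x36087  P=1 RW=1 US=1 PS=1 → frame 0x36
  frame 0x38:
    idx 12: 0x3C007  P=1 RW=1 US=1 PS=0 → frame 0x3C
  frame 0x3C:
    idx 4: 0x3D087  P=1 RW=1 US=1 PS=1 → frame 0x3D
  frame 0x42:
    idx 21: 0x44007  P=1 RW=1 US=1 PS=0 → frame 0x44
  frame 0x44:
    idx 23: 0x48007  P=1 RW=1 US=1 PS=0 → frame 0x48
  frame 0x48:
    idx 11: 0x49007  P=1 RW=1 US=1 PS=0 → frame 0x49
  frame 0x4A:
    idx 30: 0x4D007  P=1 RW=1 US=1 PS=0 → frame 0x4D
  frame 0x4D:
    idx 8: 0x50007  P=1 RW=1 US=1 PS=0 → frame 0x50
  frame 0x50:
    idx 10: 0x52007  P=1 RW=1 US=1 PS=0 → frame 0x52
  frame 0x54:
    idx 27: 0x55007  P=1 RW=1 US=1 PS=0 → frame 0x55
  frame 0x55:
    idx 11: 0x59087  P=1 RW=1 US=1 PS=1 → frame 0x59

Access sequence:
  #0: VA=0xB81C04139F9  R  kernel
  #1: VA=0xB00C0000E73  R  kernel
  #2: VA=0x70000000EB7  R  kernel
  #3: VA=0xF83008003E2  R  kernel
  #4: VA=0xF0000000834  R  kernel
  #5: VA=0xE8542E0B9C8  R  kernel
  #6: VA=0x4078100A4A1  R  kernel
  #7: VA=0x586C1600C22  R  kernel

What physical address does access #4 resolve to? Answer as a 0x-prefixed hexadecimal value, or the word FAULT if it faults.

Trace:
#0 VA=0xB81C04139F9 (r,kernel):
  L0 @0x29[23] → 0x2A007  P=1,RW=1,US=1,PS=0
  L1 @0x2A[7] → 0x2B007  P=1,RW=1,US=1,PS=0
  L2 @0x2B[2] → 0x2D007  P=1,RW=1,US=1,PS=0
  L3 @0x2D[19] → 0x30007  P=1,RW=1,US=1,PS=0
  ✓ 0x309F9  — 4 lookups
#1 VA=0xB00C0000E73 (r,kernel):
  L0 @0x29[22] → 0x34007  P=1,RW=1,US=1,PS=0
  L1 @0x34[3] → 0x36087  P=1,RW=1,US=1,PS=1
  ✓ 0x36E73 (huge @L1)  — 2 lookups
#2 VA=0x70000000EB7 (r,kernel):
  L0 @0x29[14] → 0x77006  P=0,RW=1,US=1,PS=0
  → PAGE_NOT_PRESENT  (1 entries read)
#3 VA=0xF83008003E2 (r,kernel):
  L0 @0x29[31] → 0x38007  P=1,RW=1,US=1,PS=0
  L1 @0x38[12] → 0x3C007  P=1,RW=1,US=1,PS=0
  L2 @0x3C[4] → 0x3D087  P=1,RW=1,US=1,PS=1
  ✓ 0x3D3E2 (huge @L2)  — 3 lookups
#4 VA=0xF0000000834 (r,kernel):
  L0 @0x29[30] → 0x40087  P=1,RW=1,US=1,PS=1
  ✓ 0x40834 (huge @L0)  — 1 lookups
#5 VA=0xE8542E0B9C8 (r,kernel):
  L0 @0x29[29] → 0x42007  P=1,RW=1,US=1,PS=0
  L1 @0x42[21] → 0x44007  P=1,RW=1,US=1,PS=0
  L2 @0x44[23] → 0x48007  P=1,RW=1,US=1,PS=0
  L3 @0x48[11] → 0x49007  P=1,RW=1,US=1,PS=0
  ✓ 0x499C8  — 4 lookups
#6 VA=0x4078100A4A1 (r,kernel):
  L0 @0x29[8] → 0x4A007  P=1,RW=1,US=1,PS=0
  L1 @0x4A[30] → 0x4D007  P=1,RW=1,US=1,PS=0
  L2 @0x4D[8] → 0x50007  P=1,RW=1,US=1,PS=0
  L3 @0x50[10] → 0x52007  P=1,RW=1,US=1,PS=0
  ✓ 0x524A1  — 4 lookups
#7 VA=0x586C1600C22 (r,kernel):
  L0 @0x29[11] → 0x54007  P=1,RW=1,US=1,PS=0
  L1 @0x54[27] → 0x55007  P=1,RW=1,US=1,PS=0
  L2 @0x55[11] → 0x59087  P=1,RW=1,US=1,PS=1
  ✓ 0x59C22 (huge @L2)  — 3 lookups

Access #4 PA: 0x40834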